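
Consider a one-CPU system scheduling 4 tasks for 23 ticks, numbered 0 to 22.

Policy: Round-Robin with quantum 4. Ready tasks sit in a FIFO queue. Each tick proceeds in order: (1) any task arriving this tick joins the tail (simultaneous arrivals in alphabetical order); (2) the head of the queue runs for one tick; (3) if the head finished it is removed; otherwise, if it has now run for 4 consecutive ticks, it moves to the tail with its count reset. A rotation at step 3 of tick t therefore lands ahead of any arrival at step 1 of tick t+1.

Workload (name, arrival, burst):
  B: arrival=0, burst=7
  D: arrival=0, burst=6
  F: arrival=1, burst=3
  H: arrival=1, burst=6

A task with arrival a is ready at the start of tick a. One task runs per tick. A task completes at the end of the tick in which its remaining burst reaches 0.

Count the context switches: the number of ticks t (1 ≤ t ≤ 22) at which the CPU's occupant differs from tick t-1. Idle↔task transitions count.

t=0: queue=[B,D] q_used=0 → run B
t=1: queue=[B,D,F,H] q_used=1 → run B
t=2: queue=[B,D,F,H] q_used=2 → run B
t=3: queue=[B,D,F,H] q_used=3 → run B
t=4: queue=[D,F,H,B] q_used=0 → run D
t=5: queue=[D,F,H,B] q_used=1 → run D
t=6: queue=[D,F,H,B] q_used=2 → run D
t=7: queue=[D,F,H,B] q_used=3 → run D
t=8: queue=[F,H,B,D] q_used=0 → run F
t=9: queue=[F,H,B,D] q_used=1 → run F
t=10: queue=[F,H,B,D] q_used=2 → run F
t=11: queue=[H,B,D] q_used=0 → run H
t=12: queue=[H,B,D] q_used=1 → run H
t=13: queue=[H,B,D] q_used=2 → run H
t=14: queue=[H,B,D] q_used=3 → run H
t=15: queue=[B,D,H] q_used=0 → run B
t=16: queue=[B,D,H] q_used=1 → run B
t=17: queue=[B,D,H] q_used=2 → run B
t=18: queue=[D,H] q_used=0 → run D
t=19: queue=[D,H] q_used=1 → run D
t=20: queue=[H] q_used=0 → run H
t=21: queue=[H] q_used=1 → run H
t=22: (idle)

context switches = 7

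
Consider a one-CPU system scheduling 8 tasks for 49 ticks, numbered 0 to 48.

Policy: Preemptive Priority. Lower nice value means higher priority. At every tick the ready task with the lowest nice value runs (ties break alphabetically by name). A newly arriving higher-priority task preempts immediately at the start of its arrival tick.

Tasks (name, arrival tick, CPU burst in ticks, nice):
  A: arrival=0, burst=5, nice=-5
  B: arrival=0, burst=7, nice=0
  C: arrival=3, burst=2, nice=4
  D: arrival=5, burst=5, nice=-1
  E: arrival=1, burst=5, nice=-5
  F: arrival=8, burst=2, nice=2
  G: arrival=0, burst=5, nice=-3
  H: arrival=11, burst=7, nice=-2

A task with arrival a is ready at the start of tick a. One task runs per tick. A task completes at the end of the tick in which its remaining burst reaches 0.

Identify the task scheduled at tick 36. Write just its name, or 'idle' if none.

t=0: ready={A,B,G} → run A
t=1: ready={A,B,E,G} → run A
t=2: ready={A,B,E,G} → run A
t=3: ready={A,B,C,E,G} → run A
t=4: ready={A,B,C,E,G} → run A
t=5: ready={B,C,D,E,G} → run E
t=6: ready={B,C,D,E,G} → run E
t=7: ready={B,C,D,E,G} → run E
t=8: ready={B,C,D,E,F,G} → run E
t=9: ready={B,C,D,E,F,G} → run E
t=10: ready={B,C,D,F,G} → run G
t=11: ready={B,C,D,F,G,H} → run G
t=12: ready={B,C,D,F,G,H} → run G
t=13: ready={B,C,D,F,G,H} → run G
t=14: ready={B,C,D,F,G,H} → run G
t=15: ready={B,C,D,F,H} → run H
t=16: ready={B,C,D,F,H} → run H
t=17: ready={B,C,D,F,H} → run H
t=18: ready={B,C,D,F,H} → run H
t=19: ready={B,C,D,F,H} → run H
t=20: ready={B,C,D,F,H} → run H
t=21: ready={B,C,D,F,H} → run H
t=22: ready={B,C,D,F} → run D
t=23: ready={B,C,D,F} → run D
t=24: ready={B,C,D,F} → run D
t=25: ready={B,C,D,F} → run D
t=26: ready={B,C,D,F} → run D
t=27: ready={B,C,F} → run B
t=28: ready={B,C,F} → run B
t=29: ready={B,C,F} → run B
t=30: ready={B,C,F} → run B
t=31: ready={B,C,F} → run B
t=32: ready={B,C,F} → run B
t=33: ready={B,C,F} → run B
t=34: ready={C,F} → run F
t=35: ready={C,F} → run F
t=36: ready={C} → run C
t=37: ready={C} → run C
t=38: (idle)
t=39: (idle)
t=40: (idle)
t=41: (idle)
t=42: (idle)
t=43: (idle)
t=44: (idle)
t=45: (idle)
t=46: (idle)
t=47: (idle)
t=48: (idle)

running at tick 36 = C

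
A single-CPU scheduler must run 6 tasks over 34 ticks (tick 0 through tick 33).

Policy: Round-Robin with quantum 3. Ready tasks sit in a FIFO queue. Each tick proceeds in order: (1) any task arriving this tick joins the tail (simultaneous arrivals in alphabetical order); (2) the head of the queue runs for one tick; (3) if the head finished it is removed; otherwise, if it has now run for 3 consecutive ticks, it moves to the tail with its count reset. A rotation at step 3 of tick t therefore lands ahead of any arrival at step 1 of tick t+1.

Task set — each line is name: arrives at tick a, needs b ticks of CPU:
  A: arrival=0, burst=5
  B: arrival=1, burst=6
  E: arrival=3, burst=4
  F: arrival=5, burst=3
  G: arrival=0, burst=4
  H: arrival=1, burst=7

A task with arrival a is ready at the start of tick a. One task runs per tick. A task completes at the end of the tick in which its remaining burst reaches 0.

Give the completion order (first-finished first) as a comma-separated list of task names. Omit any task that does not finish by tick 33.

t=0: queue=[A,G] q_used=0 → run A
t=1: queue=[A,G,B,H] q_used=1 → run A
t=2: queue=[A,G,B,H] q_used=2 → run A
t=3: queue=[G,B,H,A,E] q_used=0 → run G
t=4: queue=[G,B,H,A,E] q_used=1 → run G
t=5: queue=[G,B,H,A,E,F] q_used=2 → run G
t=6: queue=[B,H,A,E,F,G] q_used=0 → run B
t=7: queue=[B,H,A,E,F,G] q_used=1 → run B
t=8: queue=[B,H,A,E,F,G] q_used=2 → run B
t=9: queue=[H,A,E,F,G,B] q_used=0 → run H
t=10: queue=[H,A,E,F,G,B] q_used=1 → run H
t=11: queue=[H,A,E,F,G,B] q_used=2 → run H
t=12: queue=[A,E,F,G,B,H] q_used=0 → run A
t=13: queue=[A,E,F,G,B,H] q_used=1 → run A
t=14: queue=[E,F,G,B,H] q_used=0 → run E
t=15: queue=[E,F,G,B,H] q_used=1 → run E
t=16: queue=[E,F,G,B,H] q_used=2 → run E
t=17: queue=[F,G,B,H,E] q_used=0 → run F
t=18: queue=[F,G,B,H,E] q_used=1 → run F
t=19: queue=[F,G,B,H,E] q_used=2 → run F
t=20: queue=[G,B,H,E] q_used=0 → run G
t=21: queue=[B,H,E] q_used=0 → run B
t=22: queue=[B,H,E] q_used=1 → run B
t=23: queue=[B,H,E] q_used=2 → run B
t=24: queue=[H,E] q_used=0 → run H
t=25: queue=[H,E] q_used=1 → run H
t=26: queue=[H,E] q_used=2 → run H
t=27: queue=[E,H] q_used=0 → run E
t=28: queue=[H] q_used=0 → run H
t=29: (idle)
t=30: (idle)
t=31: (idle)
t=32: (idle)
t=33: (idle)

completion order = A, F, G, B, E, H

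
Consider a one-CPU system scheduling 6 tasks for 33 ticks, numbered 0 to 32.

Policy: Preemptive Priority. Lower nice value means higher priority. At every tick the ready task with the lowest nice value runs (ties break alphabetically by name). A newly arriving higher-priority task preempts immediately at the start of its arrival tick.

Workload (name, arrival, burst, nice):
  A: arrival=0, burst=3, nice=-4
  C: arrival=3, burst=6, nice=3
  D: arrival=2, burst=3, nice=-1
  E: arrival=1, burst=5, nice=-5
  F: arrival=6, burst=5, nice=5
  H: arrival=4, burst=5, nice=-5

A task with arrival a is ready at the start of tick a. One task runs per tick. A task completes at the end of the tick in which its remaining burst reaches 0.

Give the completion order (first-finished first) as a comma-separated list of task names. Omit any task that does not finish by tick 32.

t=0: ready={A} → run A
t=1: ready={A,E} → run E
t=2: ready={A,D,E} → run E
t=3: ready={A,C,D,E} → run E
t=4: ready={A,C,D,E,H} → run E
t=5: ready={A,C,D,E,H} → run E
t=6: ready={A,C,D,F,H} → run H
t=7: ready={A,C,D,F,H} → run H
t=8: ready={A,C,D,F,H} → run H
t=9: ready={A,C,D,F,H} → run H
t=10: ready={A,C,D,F,H} → run H
t=11: ready={A,C,D,F} → run A
t=12: ready={A,C,D,F} → run A
t=13: ready={C,D,F} → run D
t=14: ready={C,D,F} → run D
t=15: ready={C,D,F} → run D
t=16: ready={C,F} → run C
t=17: ready={C,F} → run C
t=18: ready={C,F} → run C
t=19: ready={C,F} → run C
t=20: ready={C,F} → run C
t=21: ready={C,F} → run C
t=22: ready={F} → run F
t=23: ready={F} → run F
t=24: ready={F} → run F
t=25: ready={F} → run F
t=26: ready={F} → run F
t=27: (idle)
t=28: (idle)
t=29: (idle)
t=30: (idle)
t=31: (idle)
t=32: (idle)

completion order = E, H, A, D, C, F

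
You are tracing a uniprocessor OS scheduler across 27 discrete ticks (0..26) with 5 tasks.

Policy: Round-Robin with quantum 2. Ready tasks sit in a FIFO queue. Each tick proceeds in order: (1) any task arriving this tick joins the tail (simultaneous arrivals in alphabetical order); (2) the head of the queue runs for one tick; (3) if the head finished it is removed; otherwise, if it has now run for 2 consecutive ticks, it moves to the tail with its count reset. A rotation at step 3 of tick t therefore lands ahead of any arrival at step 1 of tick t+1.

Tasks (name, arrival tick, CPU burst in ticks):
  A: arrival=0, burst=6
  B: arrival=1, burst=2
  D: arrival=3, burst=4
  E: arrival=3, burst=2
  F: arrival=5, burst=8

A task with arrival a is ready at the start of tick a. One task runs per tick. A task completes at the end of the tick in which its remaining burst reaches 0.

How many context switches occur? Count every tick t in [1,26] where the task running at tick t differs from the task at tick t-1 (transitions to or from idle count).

context switches = 9

t=0: queue=[A] q_used=0 → run A
t=1: queue=[A,B] q_used=1 → run A
t=2: queue=[B,A] q_used=0 → run B
t=3: queue=[B,A,D,E] q_used=1 → run B
t=4: queue=[A,D,E] q_used=0 → run A
t=5: queue=[A,D,E,F] q_used=1 → run A
t=6: queue=[D,E,F,A] q_used=0 → run D
t=7: queue=[D,E,F,A] q_used=1 → run D
t=8: queue=[E,F,A,D] q_used=0 → run E
t=9: queue=[E,F,A,D] q_used=1 → run E
t=10: queue=[F,A,D] q_used=0 → run F
t=11: queue=[F,A,D] q_used=1 → run F
t=12: queue=[A,D,F] q_used=0 → run A
t=13: queue=[A,D,F] q_used=1 → run A
t=14: queue=[D,F] q_used=0 → run D
t=15: queue=[D,F] q_used=1 → run D
t=16: queue=[F] q_used=0 → run F
t=17: queue=[F] q_used=1 → run F
t=18: queue=[F] q_used=0 → run F
t=19: queue=[F] q_used=1 → run F
t=20: queue=[F] q_used=0 → run F
t=21: queue=[F] q_used=1 → run F
t=22: (idle)
t=23: (idle)
t=24: (idle)
t=25: (idle)
t=26: (idle)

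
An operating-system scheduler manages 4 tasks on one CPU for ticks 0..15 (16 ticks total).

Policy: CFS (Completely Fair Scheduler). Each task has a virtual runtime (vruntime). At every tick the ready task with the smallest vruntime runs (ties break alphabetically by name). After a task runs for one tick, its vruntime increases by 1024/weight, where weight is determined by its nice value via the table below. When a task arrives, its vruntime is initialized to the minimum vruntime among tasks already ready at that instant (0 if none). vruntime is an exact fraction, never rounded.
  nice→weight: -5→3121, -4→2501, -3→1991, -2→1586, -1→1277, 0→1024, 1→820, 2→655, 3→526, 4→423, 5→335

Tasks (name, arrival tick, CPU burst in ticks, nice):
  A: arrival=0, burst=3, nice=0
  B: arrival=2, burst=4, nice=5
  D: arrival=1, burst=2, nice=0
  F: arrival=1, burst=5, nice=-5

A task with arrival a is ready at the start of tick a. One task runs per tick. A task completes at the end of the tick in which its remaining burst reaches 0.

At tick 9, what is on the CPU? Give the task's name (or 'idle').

running at tick 9 = D

t=0: vr[A=0] → run A
t=1: vr[A=1 D=1 F=1] → run A
t=2: vr[A=2 B=1 D=1 F=1] → run B
t=3: vr[A=2 B=1359/335 D=1 F=1] → run D
t=4: vr[A=2 B=1359/335 D=2 F=1] → run F
t=5: vr[A=2 B=1359/335 D=2 F=4145/3121] → run F
t=6: vr[A=2 B=1359/335 D=2 F=5169/3121] → run F
t=7: vr[A=2 B=1359/335 D=2 F=6193/3121] → run F
t=8: vr[A=2 B=1359/335 D=2 F=7217/3121] → run A
t=9: vr[B=1359/335 D=2 F=7217/3121] → run D
t=10: vr[B=1359/335 F=7217/3121] → run F
t=11: vr[B=1359/335] → run B
t=12: vr[B=2383/335] → run B
t=13: vr[B=3407/335] → run B
t=14: (idle)
t=15: (idle)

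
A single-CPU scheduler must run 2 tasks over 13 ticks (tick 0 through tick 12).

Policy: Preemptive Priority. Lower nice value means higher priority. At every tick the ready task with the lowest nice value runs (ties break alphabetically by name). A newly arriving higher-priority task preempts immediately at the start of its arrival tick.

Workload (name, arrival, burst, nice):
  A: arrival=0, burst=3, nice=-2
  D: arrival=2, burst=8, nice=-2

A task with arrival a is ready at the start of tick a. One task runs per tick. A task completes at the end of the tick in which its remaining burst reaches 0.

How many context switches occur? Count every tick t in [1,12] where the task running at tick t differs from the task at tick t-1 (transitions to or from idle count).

context switches = 2

t=0: ready={A} → run A
t=1: ready={A} → run A
t=2: ready={A,D} → run A
t=3: ready={D} → run D
t=4: ready={D} → run D
t=5: ready={D} → run D
t=6: ready={D} → run D
t=7: ready={D} → run D
t=8: ready={D} → run D
t=9: ready={D} → run D
t=10: ready={D} → run D
t=11: (idle)
t=12: (idle)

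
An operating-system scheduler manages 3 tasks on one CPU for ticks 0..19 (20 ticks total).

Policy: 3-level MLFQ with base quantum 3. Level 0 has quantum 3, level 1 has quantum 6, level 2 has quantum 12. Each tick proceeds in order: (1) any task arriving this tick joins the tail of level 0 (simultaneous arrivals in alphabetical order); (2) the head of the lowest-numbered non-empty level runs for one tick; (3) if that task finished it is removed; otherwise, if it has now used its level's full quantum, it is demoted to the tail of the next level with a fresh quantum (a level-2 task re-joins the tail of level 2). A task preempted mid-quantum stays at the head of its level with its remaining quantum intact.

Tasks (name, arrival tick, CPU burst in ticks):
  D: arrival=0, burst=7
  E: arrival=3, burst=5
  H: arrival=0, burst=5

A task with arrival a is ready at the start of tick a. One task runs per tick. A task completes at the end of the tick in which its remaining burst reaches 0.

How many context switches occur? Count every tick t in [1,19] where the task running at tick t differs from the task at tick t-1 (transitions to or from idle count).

t=0: L0/L1/L2 = DH/-/- → run D
t=1: L0/L1/L2 = DH/-/- → run D
t=2: L0/L1/L2 = DH/-/- → run D
t=3: L0/L1/L2 = HE/D/- → run H
t=4: L0/L1/L2 = HE/D/- → run H
t=5: L0/L1/L2 = HE/D/- → run H
t=6: L0/L1/L2 = E/DH/- → run E
t=7: L0/L1/L2 = E/DH/- → run E
t=8: L0/L1/L2 = E/DH/- → run E
t=9: L0/L1/L2 = -/DHE/- → run D
t=10: L0/L1/L2 = -/DHE/- → run D
t=11: L0/L1/L2 = -/DHE/- → run D
t=12: L0/L1/L2 = -/DHE/- → run D
t=13: L0/L1/L2 = -/HE/- → run H
t=14: L0/L1/L2 = -/HE/- → run H
t=15: L0/L1/L2 = -/E/- → run E
t=16: L0/L1/L2 = -/E/- → run E
t=17: (idle)
t=18: (idle)
t=19: (idle)

context switches = 6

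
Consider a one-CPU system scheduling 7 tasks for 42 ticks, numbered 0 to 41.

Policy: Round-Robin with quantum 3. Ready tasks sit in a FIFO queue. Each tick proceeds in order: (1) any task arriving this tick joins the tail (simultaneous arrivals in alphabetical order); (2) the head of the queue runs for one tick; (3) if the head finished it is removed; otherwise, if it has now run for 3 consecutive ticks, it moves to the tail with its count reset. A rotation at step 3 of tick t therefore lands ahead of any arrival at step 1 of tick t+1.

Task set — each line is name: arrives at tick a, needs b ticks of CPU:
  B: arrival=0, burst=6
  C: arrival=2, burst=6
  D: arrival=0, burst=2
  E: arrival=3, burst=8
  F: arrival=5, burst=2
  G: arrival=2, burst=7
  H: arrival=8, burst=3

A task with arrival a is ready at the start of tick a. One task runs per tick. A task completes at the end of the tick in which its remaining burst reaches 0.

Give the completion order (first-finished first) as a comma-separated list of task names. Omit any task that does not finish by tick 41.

t=0: queue=[B,D] q_used=0 → run B
t=1: queue=[B,D] q_used=1 → run B
t=2: queue=[B,D,C,G] q_used=2 → run B
t=3: queue=[D,C,G,B,E] q_used=0 → run D
t=4: queue=[D,C,G,B,E] q_used=1 → run D
t=5: queue=[C,G,B,E,F] q_used=0 → run C
t=6: queue=[C,G,B,E,F] q_used=1 → run C
t=7: queue=[C,G,B,E,F] q_used=2 → run C
t=8: queue=[G,B,E,F,C,H] q_used=0 → run G
t=9: queue=[G,B,E,F,C,H] q_used=1 → run G
t=10: queue=[G,B,E,F,C,H] q_used=2 → run G
t=11: queue=[B,E,F,C,H,G] q_used=0 → run B
t=12: queue=[B,E,F,C,H,G] q_used=1 → run B
t=13: queue=[B,E,F,C,H,G] q_used=2 → run B
t=14: queue=[E,F,C,H,G] q_used=0 → run E
t=15: queue=[E,F,C,H,G] q_used=1 → run E
t=16: queue=[E,F,C,H,G] q_used=2 → run E
t=17: queue=[F,C,H,G,E] q_used=0 → run F
t=18: queue=[F,C,H,G,E] q_used=1 → run F
t=19: queue=[C,H,G,E] q_used=0 → run C
t=20: queue=[C,H,G,E] q_used=1 → run C
t=21: queue=[C,H,G,E] q_used=2 → run C
t=22: queue=[H,G,E] q_used=0 → run H
t=23: queue=[H,G,E] q_used=1 → run H
t=24: queue=[H,G,E] q_used=2 → run H
t=25: queue=[G,E] q_used=0 → run G
t=26: queue=[G,E] q_used=1 → run G
t=27: queue=[G,E] q_used=2 → run G
t=28: queue=[E,G] q_used=0 → run E
t=29: queue=[E,G] q_used=1 → run E
t=30: queue=[E,G] q_used=2 → run E
t=31: queue=[G,E] q_used=0 → run G
t=32: queue=[E] q_used=0 → run E
t=33: queue=[E] q_used=1 → run E
t=34: (idle)
t=35: (idle)
t=36: (idle)
t=37: (idle)
t=38: (idle)
t=39: (idle)
t=40: (idle)
t=41: (idle)

completion order = D, B, F, C, H, G, E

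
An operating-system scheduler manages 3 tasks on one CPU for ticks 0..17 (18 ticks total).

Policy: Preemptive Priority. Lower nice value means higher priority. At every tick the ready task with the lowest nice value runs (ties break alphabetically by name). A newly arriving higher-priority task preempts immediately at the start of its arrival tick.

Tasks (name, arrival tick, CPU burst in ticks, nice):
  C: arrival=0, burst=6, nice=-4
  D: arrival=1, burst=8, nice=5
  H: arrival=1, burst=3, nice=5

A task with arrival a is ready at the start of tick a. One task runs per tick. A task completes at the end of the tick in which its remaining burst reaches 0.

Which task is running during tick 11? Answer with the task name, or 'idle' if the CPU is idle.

t=0: ready={C} → run C
t=1: ready={C,D,H} → run C
t=2: ready={C,D,H} → run C
t=3: ready={C,D,H} → run C
t=4: ready={C,D,H} → run C
t=5: ready={C,D,H} → run C
t=6: ready={D,H} → run D
t=7: ready={D,H} → run D
t=8: ready={D,H} → run D
t=9: ready={D,H} → run D
t=10: ready={D,H} → run D
t=11: ready={D,H} → run D
t=12: ready={D,H} → run D
t=13: ready={D,H} → run D
t=14: ready={H} → run H
t=15: ready={H} → run H
t=16: ready={H} → run H
t=17: (idle)

running at tick 11 = D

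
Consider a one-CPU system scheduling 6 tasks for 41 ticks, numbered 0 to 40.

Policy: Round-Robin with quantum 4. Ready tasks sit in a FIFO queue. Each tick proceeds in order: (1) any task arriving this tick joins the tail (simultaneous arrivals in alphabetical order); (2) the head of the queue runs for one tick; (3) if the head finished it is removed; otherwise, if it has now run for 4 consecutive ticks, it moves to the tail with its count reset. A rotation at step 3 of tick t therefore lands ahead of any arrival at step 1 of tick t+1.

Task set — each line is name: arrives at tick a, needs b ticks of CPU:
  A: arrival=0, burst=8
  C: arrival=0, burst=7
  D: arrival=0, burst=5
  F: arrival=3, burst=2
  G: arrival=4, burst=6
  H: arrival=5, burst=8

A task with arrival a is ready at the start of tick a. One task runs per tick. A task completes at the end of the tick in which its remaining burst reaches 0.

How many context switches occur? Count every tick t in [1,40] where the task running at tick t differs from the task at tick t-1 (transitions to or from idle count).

t=0: queue=[A,C,D] q_used=0 → run A
t=1: queue=[A,C,D] q_used=1 → run A
t=2: queue=[A,C,D] q_used=2 → run A
t=3: queue=[A,C,D,F] q_used=3 → run A
t=4: queue=[C,D,F,A,G] q_used=0 → run C
t=5: queue=[C,D,F,A,G,H] q_used=1 → run C
t=6: queue=[C,D,F,A,G,H] q_used=2 → run C
t=7: queue=[C,D,F,A,G,H] q_used=3 → run C
t=8: queue=[D,F,A,G,H,C] q_used=0 → run D
t=9: queue=[D,F,A,G,H,C] q_used=1 → run D
t=10: queue=[D,F,A,G,H,C] q_used=2 → run D
t=11: queue=[D,F,A,G,H,C] q_used=3 → run D
t=12: queue=[F,A,G,H,C,D] q_used=0 → run F
t=13: queue=[F,A,G,H,C,D] q_used=1 → run F
t=14: queue=[A,G,H,C,D] q_used=0 → run A
t=15: queue=[A,G,H,C,D] q_used=1 → run A
t=16: queue=[A,G,H,C,D] q_used=2 → run A
t=17: queue=[A,G,H,C,D] q_used=3 → run A
t=18: queue=[G,H,C,D] q_used=0 → run G
t=19: queue=[G,H,C,D] q_used=1 → run G
t=20: queue=[G,H,C,D] q_used=2 → run G
t=21: queue=[G,H,C,D] q_used=3 → run G
t=22: queue=[H,C,D,G] q_used=0 → run H
t=23: queue=[H,C,D,G] q_used=1 → run H
t=24: queue=[H,C,D,G] q_used=2 → run H
t=25: queue=[H,C,D,G] q_used=3 → run H
t=26: queue=[C,D,G,H] q_used=0 → run C
t=27: queue=[C,D,G,H] q_used=1 → run C
t=28: queue=[C,D,G,H] q_used=2 → run C
t=29: queue=[D,G,H] q_used=0 → run D
t=30: queue=[G,H] q_used=0 → run G
t=31: queue=[G,H] q_used=1 → run G
t=32: queue=[H] q_used=0 → run H
t=33: queue=[H] q_used=1 → run H
t=34: queue=[H] q_used=2 → run H
t=35: queue=[H] q_used=3 → run H
t=36: (idle)
t=37: (idle)
t=38: (idle)
t=39: (idle)
t=40: (idle)

context switches = 11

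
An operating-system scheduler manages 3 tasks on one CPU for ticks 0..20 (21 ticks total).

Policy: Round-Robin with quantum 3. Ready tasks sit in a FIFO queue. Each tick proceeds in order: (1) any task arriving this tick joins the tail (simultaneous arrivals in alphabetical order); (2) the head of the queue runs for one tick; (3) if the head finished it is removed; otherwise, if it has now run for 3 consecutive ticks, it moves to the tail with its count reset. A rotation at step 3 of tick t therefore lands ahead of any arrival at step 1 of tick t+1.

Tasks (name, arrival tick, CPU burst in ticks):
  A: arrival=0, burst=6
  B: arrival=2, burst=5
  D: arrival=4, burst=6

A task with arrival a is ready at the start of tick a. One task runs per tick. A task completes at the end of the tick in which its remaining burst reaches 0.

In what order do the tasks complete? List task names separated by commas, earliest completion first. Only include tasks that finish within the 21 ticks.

t=0: queue=[A] q_used=0 → run A
t=1: queue=[A] q_used=1 → run A
t=2: queue=[A,B] q_used=2 → run A
t=3: queue=[B,A] q_used=0 → run B
t=4: queue=[B,A,D] q_used=1 → run B
t=5: queue=[B,A,D] q_used=2 → run B
t=6: queue=[A,D,B] q_used=0 → run A
t=7: queue=[A,D,B] q_used=1 → run A
t=8: queue=[A,D,B] q_used=2 → run A
t=9: queue=[D,B] q_used=0 → run D
t=10: queue=[D,B] q_used=1 → run D
t=11: queue=[D,B] q_used=2 → run D
t=12: queue=[B,D] q_used=0 → run B
t=13: queue=[B,D] q_used=1 → run B
t=14: queue=[D] q_used=0 → run D
t=15: queue=[D] q_used=1 → run D
t=16: queue=[D] q_used=2 → run D
t=17: (idle)
t=18: (idle)
t=19: (idle)
t=20: (idle)

completion order = A, B, D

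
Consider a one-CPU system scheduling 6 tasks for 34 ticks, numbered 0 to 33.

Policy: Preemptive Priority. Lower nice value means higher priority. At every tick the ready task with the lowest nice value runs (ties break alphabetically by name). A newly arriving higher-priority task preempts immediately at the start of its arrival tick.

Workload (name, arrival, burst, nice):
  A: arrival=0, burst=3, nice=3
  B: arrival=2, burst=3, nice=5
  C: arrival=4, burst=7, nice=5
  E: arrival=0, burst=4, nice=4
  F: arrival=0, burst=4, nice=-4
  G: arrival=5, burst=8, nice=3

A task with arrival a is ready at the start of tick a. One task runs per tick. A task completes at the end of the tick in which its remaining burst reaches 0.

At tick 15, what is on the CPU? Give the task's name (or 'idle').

t=0: ready={A,E,F} → run F
t=1: ready={A,E,F} → run F
t=2: ready={A,B,E,F} → run F
t=3: ready={A,B,E,F} → run F
t=4: ready={A,B,C,E} → run A
t=5: ready={A,B,C,E,G} → run A
t=6: ready={A,B,C,E,G} → run A
t=7: ready={B,C,E,G} → run G
t=8: ready={B,C,E,G} → run G
t=9: ready={B,C,E,G} → run G
t=10: ready={B,C,E,G} → run G
t=11: ready={B,C,E,G} → run G
t=12: ready={B,C,E,G} → run G
t=13: ready={B,C,E,G} → run G
t=14: ready={B,C,E,G} → run G
t=15: ready={B,C,E} → run E
t=16: ready={B,C,E} → run E
t=17: ready={B,C,E} → run E
t=18: ready={B,C,E} → run E
t=19: ready={B,C} → run B
t=20: ready={B,C} → run B
t=21: ready={B,C} → run B
t=22: ready={C} → run C
t=23: ready={C} → run C
t=24: ready={C} → run C
t=25: ready={C} → run C
t=26: ready={C} → run C
t=27: ready={C} → run C
t=28: ready={C} → run C
t=29: (idle)
t=30: (idle)
t=31: (idle)
t=32: (idle)
t=33: (idle)

running at tick 15 = E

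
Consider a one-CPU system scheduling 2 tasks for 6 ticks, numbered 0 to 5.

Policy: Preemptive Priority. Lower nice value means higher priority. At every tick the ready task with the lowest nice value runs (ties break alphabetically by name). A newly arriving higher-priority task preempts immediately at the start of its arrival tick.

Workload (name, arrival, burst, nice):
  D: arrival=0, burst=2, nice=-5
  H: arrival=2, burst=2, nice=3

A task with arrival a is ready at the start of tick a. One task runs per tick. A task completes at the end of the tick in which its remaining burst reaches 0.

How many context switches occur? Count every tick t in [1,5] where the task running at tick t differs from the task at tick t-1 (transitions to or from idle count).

context switches = 2

t=0: ready={D} → run D
t=1: ready={D} → run D
t=2: ready={H} → run H
t=3: ready={H} → run H
t=4: (idle)
t=5: (idle)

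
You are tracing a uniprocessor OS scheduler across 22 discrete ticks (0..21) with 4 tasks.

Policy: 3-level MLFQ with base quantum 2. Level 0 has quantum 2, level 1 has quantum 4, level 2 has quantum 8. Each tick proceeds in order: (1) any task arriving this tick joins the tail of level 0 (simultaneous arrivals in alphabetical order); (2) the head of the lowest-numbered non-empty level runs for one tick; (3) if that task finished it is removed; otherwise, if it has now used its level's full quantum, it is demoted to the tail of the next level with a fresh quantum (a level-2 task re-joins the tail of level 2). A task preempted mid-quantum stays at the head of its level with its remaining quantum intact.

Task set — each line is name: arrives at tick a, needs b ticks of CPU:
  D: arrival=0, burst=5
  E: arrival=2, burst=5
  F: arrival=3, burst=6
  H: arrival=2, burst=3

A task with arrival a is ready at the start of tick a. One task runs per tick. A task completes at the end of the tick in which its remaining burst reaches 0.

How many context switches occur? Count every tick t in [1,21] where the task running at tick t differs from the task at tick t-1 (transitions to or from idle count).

context switches = 8

t=0: L0/L1/L2 = D/-/- → run D
t=1: L0/L1/L2 = D/-/- → run D
t=2: L0/L1/L2 = EH/D/- → run E
t=3: L0/L1/L2 = EHF/D/- → run E
t=4: L0/L1/L2 = HF/DE/- → run H
t=5: L0/L1/L2 = HF/DE/- → run H
t=6: L0/L1/L2 = F/DEH/- → run F
t=7: L0/L1/L2 = F/DEH/- → run F
t=8: L0/L1/L2 = -/DEHF/- → run D
t=9: L0/L1/L2 = -/DEHF/- → run D
t=10: L0/L1/L2 = -/DEHF/- → run D
t=11: L0/L1/L2 = -/EHF/- → run E
t=12: L0/L1/L2 = -/EHF/- → run E
t=13: L0/L1/L2 = -/EHF/- → run E
t=14: L0/L1/L2 = -/HF/- → run H
t=15: L0/L1/L2 = -/F/- → run F
t=16: L0/L1/L2 = -/F/- → run F
t=17: L0/L1/L2 = -/F/- → run F
t=18: L0/L1/L2 = -/F/- → run F
t=19: (idle)
t=20: (idle)
t=21: (idle)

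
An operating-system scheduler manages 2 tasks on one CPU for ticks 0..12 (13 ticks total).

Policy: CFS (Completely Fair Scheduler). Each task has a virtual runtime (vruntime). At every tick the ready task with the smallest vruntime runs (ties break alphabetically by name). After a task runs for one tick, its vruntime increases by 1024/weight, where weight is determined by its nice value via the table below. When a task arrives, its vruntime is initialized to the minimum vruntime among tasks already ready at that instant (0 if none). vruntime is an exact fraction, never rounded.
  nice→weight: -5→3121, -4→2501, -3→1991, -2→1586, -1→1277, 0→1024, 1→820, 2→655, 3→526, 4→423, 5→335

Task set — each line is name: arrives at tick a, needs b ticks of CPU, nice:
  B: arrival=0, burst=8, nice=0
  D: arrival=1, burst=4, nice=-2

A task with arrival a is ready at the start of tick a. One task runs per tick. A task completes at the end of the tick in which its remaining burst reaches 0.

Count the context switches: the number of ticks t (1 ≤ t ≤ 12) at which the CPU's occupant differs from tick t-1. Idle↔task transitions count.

context switches = 5

t=0: vr[B=0] → run B
t=1: vr[B=1 D=1] → run B
t=2: vr[B=2 D=1] → run D
t=3: vr[B=2 D=1305/793] → run D
t=4: vr[B=2 D=1817/793] → run B
t=5: vr[B=3 D=1817/793] → run D
t=6: vr[B=3 D=2329/793] → run D
t=7: vr[B=3] → run B
t=8: vr[B=4] → run B
t=9: vr[B=5] → run B
t=10: vr[B=6] → run B
t=11: vr[B=7] → run B
t=12: (idle)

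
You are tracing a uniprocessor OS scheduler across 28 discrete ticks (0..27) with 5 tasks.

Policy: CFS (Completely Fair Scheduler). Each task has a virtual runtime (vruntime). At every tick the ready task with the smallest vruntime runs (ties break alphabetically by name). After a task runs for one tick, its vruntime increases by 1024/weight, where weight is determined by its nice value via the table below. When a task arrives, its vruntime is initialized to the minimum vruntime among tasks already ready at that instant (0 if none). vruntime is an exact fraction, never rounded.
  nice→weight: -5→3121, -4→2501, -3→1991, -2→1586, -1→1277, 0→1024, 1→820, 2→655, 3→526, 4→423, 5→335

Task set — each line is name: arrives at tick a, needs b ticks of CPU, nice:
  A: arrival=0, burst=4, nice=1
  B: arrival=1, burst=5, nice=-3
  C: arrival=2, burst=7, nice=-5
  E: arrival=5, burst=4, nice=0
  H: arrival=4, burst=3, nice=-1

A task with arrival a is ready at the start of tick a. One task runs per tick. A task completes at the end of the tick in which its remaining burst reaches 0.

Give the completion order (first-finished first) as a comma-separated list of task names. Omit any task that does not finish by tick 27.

t=0: vr[A=0] → run A
t=1: vr[A=256/205 B=256/205] → run A
t=2: vr[A=512/205 B=256/205 C=256/205] → run B
t=3: vr[A=512/205 B=719616/408155 C=256/205] → run C
t=4: vr[A=512/205 B=719616/408155 C=1008896/639805 H=1008896/639805] → run C
t=5: vr[A=512/205 B=719616/408155 C=1218816/639805 E=1008896/639805 H=1008896/639805] → run E
t=6: vr[A=512/205 B=719616/408155 C=1218816/639805 E=1648701/639805 H=1008896/639805] → run H
t=7: vr[A=512/205 B=719616/408155 C=1218816/639805 E=1648701/639805 H=1943520512/817030985] → run B
t=8: vr[A=512/205 B=929536/408155 C=1218816/639805 E=1648701/639805 H=1943520512/817030985] → run C
t=9: vr[A=512/205 B=929536/408155 C=1428736/639805 E=1648701/639805 H=1943520512/817030985] → run C
t=10: vr[A=512/205 B=929536/408155 C=1638656/639805 E=1648701/639805 H=1943520512/817030985] → run B
t=11: vr[A=512/205 B=1139456/408155 C=1638656/639805 E=1648701/639805 H=1943520512/817030985] → run H
t=12: vr[A=512/205 B=1139456/408155 C=1638656/639805 E=1648701/639805 H=2598680832/817030985] → run A
t=13: vr[A=768/205 B=1139456/408155 C=1638656/639805 E=1648701/639805 H=2598680832/817030985] → run C
t=14: vr[A=768/205 B=1139456/408155 C=1848576/639805 E=1648701/639805 H=2598680832/817030985] → run E
t=15: vr[A=768/205 B=1139456/408155 C=1848576/639805 E=2288506/639805 H=2598680832/817030985] → run B
t=16: vr[A=768/205 B=1349376/408155 C=1848576/639805 E=2288506/639805 H=2598680832/817030985] → run C
t=17: vr[A=768/205 B=1349376/408155 C=2058496/639805 E=2288506/639805 H=2598680832/817030985] → run H
t=18: vr[A=768/205 B=1349376/408155 C=2058496/639805 E=2288506/639805] → run C
t=19: vr[A=768/205 B=1349376/408155 E=2288506/639805] → run B
t=20: vr[A=768/205 E=2288506/639805] → run E
t=21: vr[A=768/205 E=2928311/639805] → run A
t=22: vr[E=2928311/639805] → run E
t=23: (idle)
t=24: (idle)
t=25: (idle)
t=26: (idle)
t=27: (idle)

completion order = H, C, B, A, E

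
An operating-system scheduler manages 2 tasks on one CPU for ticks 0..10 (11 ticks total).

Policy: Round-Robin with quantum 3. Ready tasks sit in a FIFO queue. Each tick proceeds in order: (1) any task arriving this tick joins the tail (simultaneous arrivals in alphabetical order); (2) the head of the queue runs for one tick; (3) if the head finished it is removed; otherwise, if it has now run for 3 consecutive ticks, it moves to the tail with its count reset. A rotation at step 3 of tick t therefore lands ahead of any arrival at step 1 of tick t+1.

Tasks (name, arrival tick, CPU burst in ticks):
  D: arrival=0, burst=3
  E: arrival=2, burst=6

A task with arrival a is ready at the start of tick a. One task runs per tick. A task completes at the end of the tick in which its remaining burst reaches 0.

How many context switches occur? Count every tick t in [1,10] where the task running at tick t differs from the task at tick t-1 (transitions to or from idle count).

context switches = 2

t=0: queue=[D] q_used=0 → run D
t=1: queue=[D] q_used=1 → run D
t=2: queue=[D,E] q_used=2 → run D
t=3: queue=[E] q_used=0 → run E
t=4: queue=[E] q_used=1 → run E
t=5: queue=[E] q_used=2 → run E
t=6: queue=[E] q_used=0 → run E
t=7: queue=[E] q_used=1 → run E
t=8: queue=[E] q_used=2 → run E
t=9: (idle)
t=10: (idle)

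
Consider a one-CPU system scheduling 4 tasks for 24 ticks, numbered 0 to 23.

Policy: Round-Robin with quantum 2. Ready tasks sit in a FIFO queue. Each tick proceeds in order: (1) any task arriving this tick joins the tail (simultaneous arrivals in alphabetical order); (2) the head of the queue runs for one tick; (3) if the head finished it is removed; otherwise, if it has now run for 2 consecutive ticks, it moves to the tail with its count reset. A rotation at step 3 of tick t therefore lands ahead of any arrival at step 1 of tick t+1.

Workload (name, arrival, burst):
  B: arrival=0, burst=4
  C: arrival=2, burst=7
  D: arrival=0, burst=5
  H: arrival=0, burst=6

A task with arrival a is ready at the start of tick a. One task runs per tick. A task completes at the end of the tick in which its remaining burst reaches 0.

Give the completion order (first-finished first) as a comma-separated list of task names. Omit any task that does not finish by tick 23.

t=0: queue=[B,D,H] q_used=0 → run B
t=1: queue=[B,D,H] q_used=1 → run B
t=2: queue=[D,H,B,C] q_used=0 → run D
t=3: queue=[D,H,B,C] q_used=1 → run D
t=4: queue=[H,B,C,D] q_used=0 → run H
t=5: queue=[H,B,C,D] q_used=1 → run H
t=6: queue=[B,C,D,H] q_used=0 → run B
t=7: queue=[B,C,D,H] q_used=1 → run B
t=8: queue=[C,D,H] q_used=0 → run C
t=9: queue=[C,D,H] q_used=1 → run C
t=10: queue=[D,H,C] q_used=0 → run D
t=11: queue=[D,H,C] q_used=1 → run D
t=12: queue=[H,C,D] q_used=0 → run H
t=13: queue=[H,C,D] q_used=1 → run H
t=14: queue=[C,D,H] q_used=0 → run C
t=15: queue=[C,D,H] q_used=1 → run C
t=16: queue=[D,H,C] q_used=0 → run D
t=17: queue=[H,C] q_used=0 → run H
t=18: queue=[H,C] q_used=1 → run H
t=19: queue=[C] q_used=0 → run C
t=20: queue=[C] q_used=1 → run C
t=21: queue=[C] q_used=0 → run C
t=22: (idle)
t=23: (idle)

completion order = B, D, H, C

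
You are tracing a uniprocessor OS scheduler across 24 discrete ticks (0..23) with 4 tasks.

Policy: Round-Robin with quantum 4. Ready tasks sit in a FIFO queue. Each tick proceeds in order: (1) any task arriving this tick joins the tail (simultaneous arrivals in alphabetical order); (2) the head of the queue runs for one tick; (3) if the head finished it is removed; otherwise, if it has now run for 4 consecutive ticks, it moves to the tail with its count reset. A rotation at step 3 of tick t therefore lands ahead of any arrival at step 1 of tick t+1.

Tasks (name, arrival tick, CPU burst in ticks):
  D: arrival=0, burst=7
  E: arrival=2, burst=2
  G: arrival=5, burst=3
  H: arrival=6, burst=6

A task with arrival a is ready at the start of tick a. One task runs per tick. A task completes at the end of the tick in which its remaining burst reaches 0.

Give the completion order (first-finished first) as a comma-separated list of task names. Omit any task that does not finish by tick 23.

t=0: queue=[D] q_used=0 → run D
t=1: queue=[D] q_used=1 → run D
t=2: queue=[D,E] q_used=2 → run D
t=3: queue=[D,E] q_used=3 → run D
t=4: queue=[E,D] q_used=0 → run E
t=5: queue=[E,D,G] q_used=1 → run E
t=6: queue=[D,G,H] q_used=0 → run D
t=7: queue=[D,G,H] q_used=1 → run D
t=8: queue=[D,G,H] q_used=2 → run D
t=9: queue=[G,H] q_used=0 → run G
t=10: queue=[G,H] q_used=1 → run G
t=11: queue=[G,H] q_used=2 → run G
t=12: queue=[H] q_used=0 → run H
t=13: queue=[H] q_used=1 → run H
t=14: queue=[H] q_used=2 → run H
t=15: queue=[H] q_used=3 → run H
t=16: queue=[H] q_used=0 → run H
t=17: queue=[H] q_used=1 → run H
t=18: (idle)
t=19: (idle)
t=20: (idle)
t=21: (idle)
t=22: (idle)
t=23: (idle)

completion order = E, D, G, H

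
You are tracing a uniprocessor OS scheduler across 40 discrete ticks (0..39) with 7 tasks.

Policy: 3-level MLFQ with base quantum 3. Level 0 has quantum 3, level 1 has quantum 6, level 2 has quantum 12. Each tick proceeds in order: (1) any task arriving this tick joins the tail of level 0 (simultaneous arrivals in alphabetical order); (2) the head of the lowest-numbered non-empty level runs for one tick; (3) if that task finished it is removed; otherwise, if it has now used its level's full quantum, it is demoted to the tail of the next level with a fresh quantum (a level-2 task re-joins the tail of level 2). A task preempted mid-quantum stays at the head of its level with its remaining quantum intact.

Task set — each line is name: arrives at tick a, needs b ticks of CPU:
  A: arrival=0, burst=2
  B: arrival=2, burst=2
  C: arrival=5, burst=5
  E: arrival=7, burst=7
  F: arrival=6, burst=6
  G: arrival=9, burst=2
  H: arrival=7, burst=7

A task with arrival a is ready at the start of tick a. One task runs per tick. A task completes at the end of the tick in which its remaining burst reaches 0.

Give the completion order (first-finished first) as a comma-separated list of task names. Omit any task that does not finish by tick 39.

t=0: L0/L1/L2 = A/-/- → run A
t=1: L0/L1/L2 = A/-/- → run A
t=2: L0/L1/L2 = B/-/- → run B
t=3: L0/L1/L2 = B/-/- → run B
t=4: (idle)
t=5: L0/L1/L2 = C/-/- → run C
t=6: L0/L1/L2 = CF/-/- → run C
t=7: L0/L1/L2 = CFEH/-/- → run C
t=8: L0/L1/L2 = FEH/C/- → run F
t=9: L0/L1/L2 = FEHG/C/- → run F
t=10: L0/L1/L2 = FEHG/C/- → run F
t=11: L0/L1/L2 = EHG/CF/- → run E
t=12: L0/L1/L2 = EHG/CF/- → run E
t=13: L0/L1/L2 = EHG/CF/- → run E
t=14: L0/L1/L2 = HG/CFE/- → run H
t=15: L0/L1/L2 = HG/CFE/- → run H
t=16: L0/L1/L2 = HG/CFE/- → run H
t=17: L0/L1/L2 = G/CFEH/- → run G
t=18: L0/L1/L2 = G/CFEH/- → run G
t=19: L0/L1/L2 = -/CFEH/- → run C
t=20: L0/L1/L2 = -/CFEH/- → run C
t=21: L0/L1/L2 = -/FEH/- → run F
t=22: L0/L1/L2 = -/FEH/- → run F
t=23: L0/L1/L2 = -/FEH/- → run F
t=24: L0/L1/L2 = -/EH/- → run E
t=25: L0/L1/L2 = -/EH/- → run E
t=26: L0/L1/L2 = -/EH/- → run E
t=27: L0/L1/L2 = -/EH/- → run E
t=28: L0/L1/L2 = -/H/- → run H
t=29: L0/L1/L2 = -/H/- → run H
t=30: L0/L1/L2 = -/H/- → run H
t=31: L0/L1/L2 = -/H/- → run H
t=32: (idle)
t=33: (idle)
t=34: (idle)
t=35: (idle)
t=36: (idle)
t=37: (idle)
t=38: (idle)
t=39: (idle)

completion order = A, B, G, C, F, E, H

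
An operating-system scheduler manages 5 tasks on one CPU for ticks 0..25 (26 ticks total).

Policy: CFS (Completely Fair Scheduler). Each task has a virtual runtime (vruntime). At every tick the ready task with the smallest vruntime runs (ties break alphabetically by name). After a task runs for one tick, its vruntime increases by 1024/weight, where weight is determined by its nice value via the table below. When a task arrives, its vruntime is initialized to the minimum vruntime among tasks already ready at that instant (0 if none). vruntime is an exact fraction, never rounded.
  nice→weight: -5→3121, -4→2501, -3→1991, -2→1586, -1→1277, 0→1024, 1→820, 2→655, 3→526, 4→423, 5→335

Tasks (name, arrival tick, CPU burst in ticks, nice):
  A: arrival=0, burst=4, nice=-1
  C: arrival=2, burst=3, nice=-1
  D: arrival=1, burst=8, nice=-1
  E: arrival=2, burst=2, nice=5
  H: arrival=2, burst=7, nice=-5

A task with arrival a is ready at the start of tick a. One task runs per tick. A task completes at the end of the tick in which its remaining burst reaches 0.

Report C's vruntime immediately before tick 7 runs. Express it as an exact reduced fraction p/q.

vruntime(C, start of tick 7) = 2048/1277

t=0: vr[A=0] → run A
t=1: vr[A=1024/1277 D=1024/1277] → run A
t=2: vr[A=2048/1277 C=1024/1277 D=1024/1277 E=1024/1277 H=1024/1277] → run C
t=3: vr[A=2048/1277 C=2048/1277 D=1024/1277 E=1024/1277 H=1024/1277] → run D
t=4: vr[A=2048/1277 C=2048/1277 D=2048/1277 E=1024/1277 H=1024/1277] → run E
t=5: vr[A=2048/1277 C=2048/1277 D=2048/1277 E=1650688/427795 H=1024/1277] → run H
t=6: vr[A=2048/1277 C=2048/1277 D=2048/1277 E=1650688/427795 H=4503552/3985517] → run H
t=7: vr[A=2048/1277 C=2048/1277 D=2048/1277 E=1650688/427795 H=5811200/3985517] → run H
t=8: vr[A=2048/1277 C=2048/1277 D=2048/1277 E=1650688/427795 H=7118848/3985517] → run A
t=9: vr[A=3072/1277 C=2048/1277 D=2048/1277 E=1650688/427795 H=7118848/3985517] → run C
t=10: vr[A=3072/1277 C=3072/1277 D=2048/1277 E=1650688/427795 H=7118848/3985517] → run D
t=11: vr[A=3072/1277 C=3072/1277 D=3072/1277 E=1650688/427795 H=7118848/3985517] → run H
t=12: vr[A=3072/1277 C=3072/1277 D=3072/1277 E=1650688/427795 H=8426496/3985517] → run H
t=13: vr[A=3072/1277 C=3072/1277 D=3072/1277 E=1650688/427795 H=9734144/3985517] → run A
t=14: vr[C=3072/1277 D=3072/1277 E=1650688/427795 H=9734144/3985517] → run C
t=15: vr[D=3072/1277 E=1650688/427795 H=9734144/3985517] → run D
t=16: vr[D=4096/1277 E=1650688/427795 H=9734144/3985517] → run H
t=17: vr[D=4096/1277 E=1650688/427795 H=11041792/3985517] → run H
t=18: vr[D=4096/1277 E=1650688/427795] → run D
t=19: vr[D=5120/1277 E=1650688/427795] → run E
t=20: vr[D=5120/1277] → run D
t=21: vr[D=6144/1277] → run D
t=22: vr[D=7168/1277] → run D
t=23: vr[D=8192/1277] → run D
t=24: (idle)
t=25: (idle)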